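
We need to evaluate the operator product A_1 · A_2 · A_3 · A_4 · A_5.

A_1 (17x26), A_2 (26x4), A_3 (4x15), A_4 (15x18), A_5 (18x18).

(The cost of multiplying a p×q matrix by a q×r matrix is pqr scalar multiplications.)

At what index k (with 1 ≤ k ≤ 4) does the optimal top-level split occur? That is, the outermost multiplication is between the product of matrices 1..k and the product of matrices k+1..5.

2

Adjacent pairs: A_1A_2 = 17·26·4 = 1768; A_2A_3 = 26·4·15 = 1560; A_3A_4 = 4·15·18 = 1080; A_4A_5 = 15·18·18 = 4860.
Length 3: A_1..A_3: k=1: 0+1560+17·26·15=8190; k=2: 1768+0+17·4·15=2788 → min 2788 | A_2..A_4: k=2: 0+1080+26·4·18=2952; k=3: 1560+0+26·15·18=8580 → min 2952 | A_3..A_5: k=3: 0+4860+4·15·18=5940; k=4: 1080+0+4·18·18=2376 → min 2376.
Length 4: A_1..A_4: k=1: 0+2952+17·26·18=10908; k=2: 1768+1080+17·4·18=4072; k=3: 2788+0+17·15·18=7378 → min 4072 | A_2..A_5: k=2: 0+2376+26·4·18=4248; k=3: 1560+4860+26·15·18=13440; k=4: 2952+0+26·18·18=11376 → min 4248.
Top-level splits: k=1: (A_1..A_1)·(A_2..A_5) → 0+4248+17·26·18 = 12204; k=2: (A_1..A_2)·(A_3..A_5) → 1768+2376+17·4·18 = 5368; k=3: (A_1..A_3)·(A_4..A_5) → 2788+4860+17·15·18 = 12238; k=4: (A_1..A_4)·(A_5..A_5) → 4072+0+17·18·18 = 9580.
Best split is after A_2, i.e. k = 2.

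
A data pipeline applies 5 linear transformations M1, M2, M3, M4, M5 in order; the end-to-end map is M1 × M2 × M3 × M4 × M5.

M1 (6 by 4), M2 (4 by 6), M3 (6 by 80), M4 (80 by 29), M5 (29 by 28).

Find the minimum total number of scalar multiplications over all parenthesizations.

15120

Adjacent pairs: M1M2 = 6·4·6 = 144; M2M3 = 4·6·80 = 1920; M3M4 = 6·80·29 = 13920; M4M5 = 80·29·28 = 64960.
Length 3: M1..M3: k=1: 0+1920+6·4·80=3840; k=2: 144+0+6·6·80=3024 → min 3024 | M2..M4: k=2: 0+13920+4·6·29=14616; k=3: 1920+0+4·80·29=11200 → min 11200 | M3..M5: k=3: 0+64960+6·80·28=78400; k=4: 13920+0+6·29·28=18792 → min 18792.
Length 4: M1..M4: k=1: 0+11200+6·4·29=11896; k=2: 144+13920+6·6·29=15108; k=3: 3024+0+6·80·29=16944 → min 11896 | M2..M5: k=2: 0+18792+4·6·28=19464; k=3: 1920+64960+4·80·28=75840; k=4: 11200+0+4·29·28=14448 → min 14448.
Length 5: M1..M5: k=1: 0+14448+6·4·28=15120; k=2: 144+18792+6·6·28=19944; k=3: 3024+64960+6·80·28=81424; k=4: 11896+0+6·29·28=16768 → min 15120.
Optimal order: (M1 × (((M2 × M3) × M4) × M5)) with cost 15120.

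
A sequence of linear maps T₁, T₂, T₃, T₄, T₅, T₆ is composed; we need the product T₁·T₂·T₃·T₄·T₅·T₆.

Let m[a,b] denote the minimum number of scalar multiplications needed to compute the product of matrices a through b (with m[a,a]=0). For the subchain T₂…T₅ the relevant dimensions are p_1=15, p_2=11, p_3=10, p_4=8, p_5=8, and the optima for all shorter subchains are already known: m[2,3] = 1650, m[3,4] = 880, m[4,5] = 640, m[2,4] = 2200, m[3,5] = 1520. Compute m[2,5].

2840

m[2,5] = min over k∈[2,4] of m[2,k]+m[k+1,5]+p_{1}·p_k·p_{5}.
k=2: 0 + 1520 + 15·11·8 = 2840; k=3: 1650 + 640 + 15·10·8 = 3490; k=4: 2200 + 0 + 15·8·8 = 3160.
Minimum: 2840 at k=2.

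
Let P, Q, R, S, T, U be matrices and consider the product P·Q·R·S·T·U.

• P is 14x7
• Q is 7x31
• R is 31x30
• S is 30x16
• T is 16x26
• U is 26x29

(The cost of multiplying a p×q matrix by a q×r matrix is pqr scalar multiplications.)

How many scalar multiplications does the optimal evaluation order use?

Adjacent pairs: PQ = 14·7·31 = 3038; QR = 7·31·30 = 6510; RS = 31·30·16 = 14880; ST = 30·16·26 = 12480; TU = 16·26·29 = 12064.
Length 3: P..R: k=1: 0+6510+14·7·30=9450; k=2: 3038+0+14·31·30=16058 → min 9450 | Q..S: k=2: 0+14880+7·31·16=18352; k=3: 6510+0+7·30·16=9870 → min 9870 | R..T: k=3: 0+12480+31·30·26=36660; k=4: 14880+0+31·16·26=27776 → min 27776 | S..U: k=4: 0+12064+30·16·29=25984; k=5: 12480+0+30·26·29=35100 → min 25984.
Length 4: P..S: k=1: 0+9870+14·7·16=11438; k=2: 3038+14880+14·31·16=24862; k=3: 9450+0+14·30·16=16170 → min 11438 | Q..T: k=2: 0+27776+7·31·26=33418; k=3: 6510+12480+7·30·26=24450; k=4: 9870+0+7·16·26=12782 → min 12782 | R..U: k=3: 0+25984+31·30·29=52954; k=4: 14880+12064+31·16·29=41328; k=5: 27776+0+31·26·29=51150 → min 41328.
Length 5: P..T: k=1: 0+12782+14·7·26=15330; k=2: 3038+27776+14·31·26=42098; k=3: 9450+12480+14·30·26=32850; k=4: 11438+0+14·16·26=17262 → min 15330 | Q..U: k=2: 0+41328+7·31·29=47621; k=3: 6510+25984+7·30·29=38584; k=4: 9870+12064+7·16·29=25182; k=5: 12782+0+7·26·29=18060 → min 18060.
Length 6: P..U: k=1: 0+18060+14·7·29=20902; k=2: 3038+41328+14·31·29=56952; k=3: 9450+25984+14·30·29=47614; k=4: 11438+12064+14·16·29=29998; k=5: 15330+0+14·26·29=25886 → min 20902.
Optimal order: (P·((((Q·R)·S)·T)·U)) with cost 20902.

20902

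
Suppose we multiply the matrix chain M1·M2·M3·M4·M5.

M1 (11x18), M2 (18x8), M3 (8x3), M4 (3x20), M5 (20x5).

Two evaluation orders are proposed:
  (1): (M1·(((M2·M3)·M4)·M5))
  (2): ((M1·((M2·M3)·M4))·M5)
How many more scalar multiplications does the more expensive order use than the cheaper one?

2270

Order (1) = (M1·(((M2·M3)·M4)·M5)): (M2·M3): 18×8 by 8×3 → 18×3, cost 18·8·3 = 432; ((M2·M3)·M4): 18×3 by 3×20 → 18×20, cost 18·3·20 = 1080; cumulative 1512; (((M2·M3)·M4)·M5): 18×20 by 20×5 → 18×5, cost 18·20·5 = 1800; cumulative 3312; (M1·(((M2·M3)·M4)·M5)): 11×18 by 18×5 → 11×5, cost 11·18·5 = 990; cumulative 4302. Total 4302.
Order (2) = ((M1·((M2·M3)·M4))·M5): (M2·M3): 18×8 by 8×3 → 18×3, cost 18·8·3 = 432; ((M2·M3)·M4): 18×3 by 3×20 → 18×20, cost 18·3·20 = 1080; cumulative 1512; (M1·((M2·M3)·M4)): 11×18 by 18×20 → 11×20, cost 11·18·20 = 3960; cumulative 5472; ((M1·((M2·M3)·M4))·M5): 11×20 by 20×5 → 11×5, cost 11·20·5 = 1100; cumulative 6572. Total 6572.
Difference: |4302 − 6572| = 2270.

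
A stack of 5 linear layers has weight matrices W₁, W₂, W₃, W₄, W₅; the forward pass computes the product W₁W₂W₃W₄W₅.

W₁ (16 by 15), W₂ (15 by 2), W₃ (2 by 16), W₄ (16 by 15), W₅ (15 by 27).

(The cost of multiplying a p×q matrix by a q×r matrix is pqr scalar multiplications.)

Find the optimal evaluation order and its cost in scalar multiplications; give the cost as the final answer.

2634

Adjacent pairs: W₁W₂ = 16·15·2 = 480; W₂W₃ = 15·2·16 = 480; W₃W₄ = 2·16·15 = 480; W₄W₅ = 16·15·27 = 6480.
Length 3: W₁..W₃: k=1: 0+480+16·15·16=4320; k=2: 480+0+16·2·16=992 → min 992 | W₂..W₄: k=2: 0+480+15·2·15=930; k=3: 480+0+15·16·15=4080 → min 930 | W₃..W₅: k=3: 0+6480+2·16·27=7344; k=4: 480+0+2·15·27=1290 → min 1290.
Length 4: W₁..W₄: k=1: 0+930+16·15·15=4530; k=2: 480+480+16·2·15=1440; k=3: 992+0+16·16·15=4832 → min 1440 | W₂..W₅: k=2: 0+1290+15·2·27=2100; k=3: 480+6480+15·16·27=13440; k=4: 930+0+15·15·27=7005 → min 2100.
Length 5: W₁..W₅: k=1: 0+2100+16·15·27=8580; k=2: 480+1290+16·2·27=2634; k=3: 992+6480+16·16·27=14384; k=4: 1440+0+16·15·27=7920 → min 2634.
Optimal parenthesization: ((W₁W₂)((W₃W₄)W₅)) with cost 2634.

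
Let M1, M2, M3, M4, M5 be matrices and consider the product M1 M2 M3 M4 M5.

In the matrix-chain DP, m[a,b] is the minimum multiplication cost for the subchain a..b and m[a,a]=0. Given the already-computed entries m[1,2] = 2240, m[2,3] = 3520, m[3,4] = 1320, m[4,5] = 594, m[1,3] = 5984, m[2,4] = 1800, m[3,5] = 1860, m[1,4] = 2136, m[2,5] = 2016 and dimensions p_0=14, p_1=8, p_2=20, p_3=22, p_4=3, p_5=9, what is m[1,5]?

m[1,5] = min over k∈[1,4] of m[1,k]+m[k+1,5]+p_{0}·p_k·p_{5}.
k=1: 0 + 2016 + 14·8·9 = 3024; k=2: 2240 + 1860 + 14·20·9 = 6620; k=3: 5984 + 594 + 14·22·9 = 9350; k=4: 2136 + 0 + 14·3·9 = 2514.
Minimum: 2514 at k=4.

2514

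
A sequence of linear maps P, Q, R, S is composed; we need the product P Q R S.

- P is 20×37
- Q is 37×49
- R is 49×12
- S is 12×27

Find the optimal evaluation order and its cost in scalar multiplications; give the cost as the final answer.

Adjacent pairs: PQ = 20·37·49 = 36260; QR = 37·49·12 = 21756; RS = 49·12·27 = 15876.
Length 3: P..R: k=1: 0+21756+20·37·12=30636; k=2: 36260+0+20·49·12=48020 → min 30636 | Q..S: k=2: 0+15876+37·49·27=64827; k=3: 21756+0+37·12·27=33744 → min 33744.
Length 4: P..S: k=1: 0+33744+20·37·27=53724; k=2: 36260+15876+20·49·27=78596; k=3: 30636+0+20·12·27=37116 → min 37116.
Optimal parenthesization: ((P (Q R)) S) with cost 37116.

37116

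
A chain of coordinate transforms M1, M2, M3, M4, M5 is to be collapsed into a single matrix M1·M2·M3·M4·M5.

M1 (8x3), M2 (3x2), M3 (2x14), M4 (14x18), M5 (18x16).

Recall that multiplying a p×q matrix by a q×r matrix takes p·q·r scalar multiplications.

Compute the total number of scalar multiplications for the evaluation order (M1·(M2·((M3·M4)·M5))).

1560

(M3·M4): 2×14 by 14×18 → 2×18, cost 2·14·18 = 504
((M3·M4)·M5): 2×18 by 18×16 → 2×16, cost 2·18·16 = 576; cumulative 1080
(M2·((M3·M4)·M5)): 3×2 by 2×16 → 3×16, cost 3·2·16 = 96; cumulative 1176
(M1·(M2·((M3·M4)·M5))): 8×3 by 3×16 → 8×16, cost 8·3·16 = 384; cumulative 1560
Total: 1560 scalar multiplications.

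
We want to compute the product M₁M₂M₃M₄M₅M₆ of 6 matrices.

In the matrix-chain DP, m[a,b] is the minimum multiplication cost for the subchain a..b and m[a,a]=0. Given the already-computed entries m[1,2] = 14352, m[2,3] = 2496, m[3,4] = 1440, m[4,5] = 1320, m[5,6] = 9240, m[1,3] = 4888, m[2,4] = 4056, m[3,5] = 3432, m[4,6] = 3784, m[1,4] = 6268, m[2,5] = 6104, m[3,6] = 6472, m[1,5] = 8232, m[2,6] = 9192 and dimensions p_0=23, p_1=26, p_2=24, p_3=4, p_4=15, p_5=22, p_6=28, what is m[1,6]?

11248

m[1,6] = min over k∈[1,5] of m[1,k]+m[k+1,6]+p_{0}·p_k·p_{6}.
k=1: 0 + 9192 + 23·26·28 = 25936; k=2: 14352 + 6472 + 23·24·28 = 36280; k=3: 4888 + 3784 + 23·4·28 = 11248; k=4: 6268 + 9240 + 23·15·28 = 25168; k=5: 8232 + 0 + 23·22·28 = 22400.
Minimum: 11248 at k=3.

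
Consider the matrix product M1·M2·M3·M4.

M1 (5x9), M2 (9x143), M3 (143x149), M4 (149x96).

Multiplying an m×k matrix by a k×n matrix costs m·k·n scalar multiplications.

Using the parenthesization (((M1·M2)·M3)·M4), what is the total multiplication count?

(M1·M2): 5×9 by 9×143 → 5×143, cost 5·9·143 = 6435
((M1·M2)·M3): 5×143 by 143×149 → 5×149, cost 5·143·149 = 106535; cumulative 112970
(((M1·M2)·M3)·M4): 5×149 by 149×96 → 5×96, cost 5·149·96 = 71520; cumulative 184490
Total: 184490 scalar multiplications.

184490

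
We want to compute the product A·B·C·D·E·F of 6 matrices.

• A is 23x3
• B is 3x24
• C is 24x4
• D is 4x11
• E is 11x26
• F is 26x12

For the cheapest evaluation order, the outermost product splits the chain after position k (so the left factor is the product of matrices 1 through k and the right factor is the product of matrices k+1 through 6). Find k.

1

Adjacent pairs: AB = 23·3·24 = 1656; BC = 3·24·4 = 288; CD = 24·4·11 = 1056; DE = 4·11·26 = 1144; EF = 11·26·12 = 3432.
Length 3: A..C: k=1: 0+288+23·3·4=564; k=2: 1656+0+23·24·4=3864 → min 564 | B..D: k=2: 0+1056+3·24·11=1848; k=3: 288+0+3·4·11=420 → min 420 | C..E: k=3: 0+1144+24·4·26=3640; k=4: 1056+0+24·11·26=7920 → min 3640 | D..F: k=4: 0+3432+4·11·12=3960; k=5: 1144+0+4·26·12=2392 → min 2392.
Length 4: A..D: k=1: 0+420+23·3·11=1179; k=2: 1656+1056+23·24·11=8784; k=3: 564+0+23·4·11=1576 → min 1179 | B..E: k=2: 0+3640+3·24·26=5512; k=3: 288+1144+3·4·26=1744; k=4: 420+0+3·11·26=1278 → min 1278 | C..F: k=3: 0+2392+24·4·12=3544; k=4: 1056+3432+24·11·12=7656; k=5: 3640+0+24·26·12=11128 → min 3544.
Length 5: A..E: k=1: 0+1278+23·3·26=3072; k=2: 1656+3640+23·24·26=19648; k=3: 564+1144+23·4·26=4100; k=4: 1179+0+23·11·26=7757 → min 3072 | B..F: k=2: 0+3544+3·24·12=4408; k=3: 288+2392+3·4·12=2824; k=4: 420+3432+3·11·12=4248; k=5: 1278+0+3·26·12=2214 → min 2214.
Top-level splits: k=1: (A..A)·(B..F) → 0+2214+23·3·12 = 3042; k=2: (A..B)·(C..F) → 1656+3544+23·24·12 = 11824; k=3: (A..C)·(D..F) → 564+2392+23·4·12 = 4060; k=4: (A..D)·(E..F) → 1179+3432+23·11·12 = 7647; k=5: (A..E)·(F..F) → 3072+0+23·26·12 = 10248.
Best split is after A, i.e. k = 1.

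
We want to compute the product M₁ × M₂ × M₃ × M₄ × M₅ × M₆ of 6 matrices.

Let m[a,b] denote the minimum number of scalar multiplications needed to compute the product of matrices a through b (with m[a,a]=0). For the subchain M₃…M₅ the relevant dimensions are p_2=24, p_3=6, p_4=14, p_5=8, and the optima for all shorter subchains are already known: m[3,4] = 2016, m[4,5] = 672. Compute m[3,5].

m[3,5] = min over k∈[3,4] of m[3,k]+m[k+1,5]+p_{2}·p_k·p_{5}.
k=3: 0 + 672 + 24·6·8 = 1824; k=4: 2016 + 0 + 24·14·8 = 4704.
Minimum: 1824 at k=3.

1824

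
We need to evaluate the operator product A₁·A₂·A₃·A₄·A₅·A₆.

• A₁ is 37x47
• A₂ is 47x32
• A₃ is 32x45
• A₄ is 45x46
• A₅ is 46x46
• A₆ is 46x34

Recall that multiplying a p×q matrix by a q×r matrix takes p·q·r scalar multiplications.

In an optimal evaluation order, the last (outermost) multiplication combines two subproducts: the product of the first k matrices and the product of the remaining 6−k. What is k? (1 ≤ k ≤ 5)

Adjacent pairs: A₁A₂ = 37·47·32 = 55648; A₂A₃ = 47·32·45 = 67680; A₃A₄ = 32·45·46 = 66240; A₄A₅ = 45·46·46 = 95220; A₅A₆ = 46·46·34 = 71944.
Length 3: A₁..A₃: k=1: 0+67680+37·47·45=145935; k=2: 55648+0+37·32·45=108928 → min 108928 | A₂..A₄: k=2: 0+66240+47·32·46=135424; k=3: 67680+0+47·45·46=164970 → min 135424 | A₃..A₅: k=3: 0+95220+32·45·46=161460; k=4: 66240+0+32·46·46=133952 → min 133952 | A₄..A₆: k=4: 0+71944+45·46·34=142324; k=5: 95220+0+45·46·34=165600 → min 142324.
Length 4: A₁..A₄: k=1: 0+135424+37·47·46=215418; k=2: 55648+66240+37·32·46=176352; k=3: 108928+0+37·45·46=185518 → min 176352 | A₂..A₅: k=2: 0+133952+47·32·46=203136; k=3: 67680+95220+47·45·46=260190; k=4: 135424+0+47·46·46=234876 → min 203136 | A₃..A₆: k=3: 0+142324+32·45·34=191284; k=4: 66240+71944+32·46·34=188232; k=5: 133952+0+32·46·34=184000 → min 184000.
Length 5: A₁..A₅: k=1: 0+203136+37·47·46=283130; k=2: 55648+133952+37·32·46=244064; k=3: 108928+95220+37·45·46=280738; k=4: 176352+0+37·46·46=254644 → min 244064 | A₂..A₆: k=2: 0+184000+47·32·34=235136; k=3: 67680+142324+47·45·34=281914; k=4: 135424+71944+47·46·34=280876; k=5: 203136+0+47·46·34=276644 → min 235136.
Top-level splits: k=1: (A₁..A₁)·(A₂..A₆) → 0+235136+37·47·34 = 294262; k=2: (A₁..A₂)·(A₃..A₆) → 55648+184000+37·32·34 = 279904; k=3: (A₁..A₃)·(A₄..A₆) → 108928+142324+37·45·34 = 307862; k=4: (A₁..A₄)·(A₅..A₆) → 176352+71944+37·46·34 = 306164; k=5: (A₁..A₅)·(A₆..A₆) → 244064+0+37·46·34 = 301932.
Best split is after A₂, i.e. k = 2.

2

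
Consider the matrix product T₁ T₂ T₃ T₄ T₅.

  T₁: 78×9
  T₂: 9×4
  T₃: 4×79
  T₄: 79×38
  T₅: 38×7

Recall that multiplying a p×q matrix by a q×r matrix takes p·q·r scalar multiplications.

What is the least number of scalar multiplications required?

18064

Adjacent pairs: T₁T₂ = 78·9·4 = 2808; T₂T₃ = 9·4·79 = 2844; T₃T₄ = 4·79·38 = 12008; T₄T₅ = 79·38·7 = 21014.
Length 3: T₁..T₃: k=1: 0+2844+78·9·79=58302; k=2: 2808+0+78·4·79=27456 → min 27456 | T₂..T₄: k=2: 0+12008+9·4·38=13376; k=3: 2844+0+9·79·38=29862 → min 13376 | T₃..T₅: k=3: 0+21014+4·79·7=23226; k=4: 12008+0+4·38·7=13072 → min 13072.
Length 4: T₁..T₄: k=1: 0+13376+78·9·38=40052; k=2: 2808+12008+78·4·38=26672; k=3: 27456+0+78·79·38=261612 → min 26672 | T₂..T₅: k=2: 0+13072+9·4·7=13324; k=3: 2844+21014+9·79·7=28835; k=4: 13376+0+9·38·7=15770 → min 13324.
Length 5: T₁..T₅: k=1: 0+13324+78·9·7=18238; k=2: 2808+13072+78·4·7=18064; k=3: 27456+21014+78·79·7=91604; k=4: 26672+0+78·38·7=47420 → min 18064.
Optimal order: ((T₁ T₂) ((T₃ T₄) T₅)) with cost 18064.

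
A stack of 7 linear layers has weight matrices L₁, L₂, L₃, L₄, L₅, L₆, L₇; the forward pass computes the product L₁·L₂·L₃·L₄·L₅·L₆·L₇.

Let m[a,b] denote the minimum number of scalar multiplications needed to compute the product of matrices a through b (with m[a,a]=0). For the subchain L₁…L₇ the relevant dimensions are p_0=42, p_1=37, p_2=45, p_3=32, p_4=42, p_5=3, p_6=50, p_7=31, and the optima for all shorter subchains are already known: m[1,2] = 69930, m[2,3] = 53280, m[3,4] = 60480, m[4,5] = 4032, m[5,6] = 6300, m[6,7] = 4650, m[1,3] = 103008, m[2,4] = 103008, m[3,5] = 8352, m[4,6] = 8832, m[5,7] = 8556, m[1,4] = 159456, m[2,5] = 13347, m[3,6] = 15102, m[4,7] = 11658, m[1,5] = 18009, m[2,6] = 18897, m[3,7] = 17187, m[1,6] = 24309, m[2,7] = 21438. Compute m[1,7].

m[1,7] = min over k∈[1,6] of m[1,k]+m[k+1,7]+p_{0}·p_k·p_{7}.
k=1: 0 + 21438 + 42·37·31 = 69612; k=2: 69930 + 17187 + 42·45·31 = 145707; k=3: 103008 + 11658 + 42·32·31 = 156330; k=4: 159456 + 8556 + 42·42·31 = 222696; k=5: 18009 + 4650 + 42·3·31 = 26565; k=6: 24309 + 0 + 42·50·31 = 89409.
Minimum: 26565 at k=5.

26565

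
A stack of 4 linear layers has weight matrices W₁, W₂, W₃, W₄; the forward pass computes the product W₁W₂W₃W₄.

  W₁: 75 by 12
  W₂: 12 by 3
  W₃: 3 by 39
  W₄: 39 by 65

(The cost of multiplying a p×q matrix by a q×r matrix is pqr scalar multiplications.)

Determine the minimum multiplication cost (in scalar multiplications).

Adjacent pairs: W₁W₂ = 75·12·3 = 2700; W₂W₃ = 12·3·39 = 1404; W₃W₄ = 3·39·65 = 7605.
Length 3: W₁..W₃: k=1: 0+1404+75·12·39=36504; k=2: 2700+0+75·3·39=11475 → min 11475 | W₂..W₄: k=2: 0+7605+12·3·65=9945; k=3: 1404+0+12·39·65=31824 → min 9945.
Length 4: W₁..W₄: k=1: 0+9945+75·12·65=68445; k=2: 2700+7605+75·3·65=24930; k=3: 11475+0+75·39·65=201600 → min 24930.
Optimal order: ((W₁W₂)(W₃W₄)) with cost 24930.

24930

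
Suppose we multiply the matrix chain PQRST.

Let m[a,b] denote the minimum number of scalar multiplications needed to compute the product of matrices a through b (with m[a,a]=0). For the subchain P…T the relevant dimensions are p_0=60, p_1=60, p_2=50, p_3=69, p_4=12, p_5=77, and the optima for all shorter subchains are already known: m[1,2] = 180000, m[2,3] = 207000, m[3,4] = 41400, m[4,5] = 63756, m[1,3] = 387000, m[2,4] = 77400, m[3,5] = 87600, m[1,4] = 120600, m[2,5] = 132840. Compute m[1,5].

176040

m[1,5] = min over k∈[1,4] of m[1,k]+m[k+1,5]+p_{0}·p_k·p_{5}.
k=1: 0 + 132840 + 60·60·77 = 410040; k=2: 180000 + 87600 + 60·50·77 = 498600; k=3: 387000 + 63756 + 60·69·77 = 769536; k=4: 120600 + 0 + 60·12·77 = 176040.
Minimum: 176040 at k=4.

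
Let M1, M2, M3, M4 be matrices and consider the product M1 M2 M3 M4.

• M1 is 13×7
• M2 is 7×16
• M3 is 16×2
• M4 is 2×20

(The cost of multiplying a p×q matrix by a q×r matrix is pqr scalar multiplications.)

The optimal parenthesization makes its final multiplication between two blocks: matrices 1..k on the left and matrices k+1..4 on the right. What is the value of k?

Adjacent pairs: M1M2 = 13·7·16 = 1456; M2M3 = 7·16·2 = 224; M3M4 = 16·2·20 = 640.
Length 3: M1..M3: k=1: 0+224+13·7·2=406; k=2: 1456+0+13·16·2=1872 → min 406 | M2..M4: k=2: 0+640+7·16·20=2880; k=3: 224+0+7·2·20=504 → min 504.
Top-level splits: k=1: (M1..M1)·(M2..M4) → 0+504+13·7·20 = 2324; k=2: (M1..M2)·(M3..M4) → 1456+640+13·16·20 = 6256; k=3: (M1..M3)·(M4..M4) → 406+0+13·2·20 = 926.
Best split is after M3, i.e. k = 3.

3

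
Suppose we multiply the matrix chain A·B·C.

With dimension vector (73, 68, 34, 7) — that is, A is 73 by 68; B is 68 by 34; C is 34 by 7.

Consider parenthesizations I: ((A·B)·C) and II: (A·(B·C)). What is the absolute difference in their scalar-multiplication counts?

135218

Order I = ((A·B)·C): (A·B): 73×68 by 68×34 → 73×34, cost 73·68·34 = 168776; ((A·B)·C): 73×34 by 34×7 → 73×7, cost 73·34·7 = 17374; cumulative 186150. Total 186150.
Order II = (A·(B·C)): (B·C): 68×34 by 34×7 → 68×7, cost 68·34·7 = 16184; (A·(B·C)): 73×68 by 68×7 → 73×7, cost 73·68·7 = 34748; cumulative 50932. Total 50932.
Difference: |186150 − 50932| = 135218.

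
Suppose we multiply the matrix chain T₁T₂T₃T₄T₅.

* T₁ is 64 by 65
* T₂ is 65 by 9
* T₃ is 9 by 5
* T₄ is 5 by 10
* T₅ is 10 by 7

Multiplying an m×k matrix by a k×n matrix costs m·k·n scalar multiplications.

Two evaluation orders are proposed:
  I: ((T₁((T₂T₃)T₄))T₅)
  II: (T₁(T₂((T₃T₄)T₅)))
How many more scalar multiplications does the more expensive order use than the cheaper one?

Order I = ((T₁((T₂T₃)T₄))T₅): (T₂T₃): 65×9 by 9×5 → 65×5, cost 65·9·5 = 2925; ((T₂T₃)T₄): 65×5 by 5×10 → 65×10, cost 65·5·10 = 3250; cumulative 6175; (T₁((T₂T₃)T₄)): 64×65 by 65×10 → 64×10, cost 64·65·10 = 41600; cumulative 47775; ((T₁((T₂T₃)T₄))T₅): 64×10 by 10×7 → 64×7, cost 64·10·7 = 4480; cumulative 52255. Total 52255.
Order II = (T₁(T₂((T₃T₄)T₅))): (T₃T₄): 9×5 by 5×10 → 9×10, cost 9·5·10 = 450; ((T₃T₄)T₅): 9×10 by 10×7 → 9×7, cost 9·10·7 = 630; cumulative 1080; (T₂((T₃T₄)T₅)): 65×9 by 9×7 → 65×7, cost 65·9·7 = 4095; cumulative 5175; (T₁(T₂((T₃T₄)T₅))): 64×65 by 65×7 → 64×7, cost 64·65·7 = 29120; cumulative 34295. Total 34295.
Difference: |52255 − 34295| = 17960.

17960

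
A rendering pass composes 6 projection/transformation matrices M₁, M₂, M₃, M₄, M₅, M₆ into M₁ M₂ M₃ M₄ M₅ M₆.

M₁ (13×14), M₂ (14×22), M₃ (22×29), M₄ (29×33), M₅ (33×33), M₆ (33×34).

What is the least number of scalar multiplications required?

Adjacent pairs: M₁M₂ = 13·14·22 = 4004; M₂M₃ = 14·22·29 = 8932; M₃M₄ = 22·29·33 = 21054; M₄M₅ = 29·33·33 = 31581; M₅M₆ = 33·33·34 = 37026.
Length 3: M₁..M₃: k=1: 0+8932+13·14·29=14210; k=2: 4004+0+13·22·29=12298 → min 12298 | M₂..M₄: k=2: 0+21054+14·22·33=31218; k=3: 8932+0+14·29·33=22330 → min 22330 | M₃..M₅: k=3: 0+31581+22·29·33=52635; k=4: 21054+0+22·33·33=45012 → min 45012 | M₄..M₆: k=4: 0+37026+29·33·34=69564; k=5: 31581+0+29·33·34=64119 → min 64119.
Length 4: M₁..M₄: k=1: 0+22330+13·14·33=28336; k=2: 4004+21054+13·22·33=34496; k=3: 12298+0+13·29·33=24739 → min 24739 | M₂..M₅: k=2: 0+45012+14·22·33=55176; k=3: 8932+31581+14·29·33=53911; k=4: 22330+0+14·33·33=37576 → min 37576 | M₃..M₆: k=3: 0+64119+22·29·34=85811; k=4: 21054+37026+22·33·34=82764; k=5: 45012+0+22·33·34=69696 → min 69696.
Length 5: M₁..M₅: k=1: 0+37576+13·14·33=43582; k=2: 4004+45012+13·22·33=58454; k=3: 12298+31581+13·29·33=56320; k=4: 24739+0+13·33·33=38896 → min 38896 | M₂..M₆: k=2: 0+69696+14·22·34=80168; k=3: 8932+64119+14·29·34=86855; k=4: 22330+37026+14·33·34=75064; k=5: 37576+0+14·33·34=53284 → min 53284.
Length 6: M₁..M₆: k=1: 0+53284+13·14·34=59472; k=2: 4004+69696+13·22·34=83424; k=3: 12298+64119+13·29·34=89235; k=4: 24739+37026+13·33·34=76351; k=5: 38896+0+13·33·34=53482 → min 53482.
Optimal order: (((((M₁ M₂) M₃) M₄) M₅) M₆) with cost 53482.

53482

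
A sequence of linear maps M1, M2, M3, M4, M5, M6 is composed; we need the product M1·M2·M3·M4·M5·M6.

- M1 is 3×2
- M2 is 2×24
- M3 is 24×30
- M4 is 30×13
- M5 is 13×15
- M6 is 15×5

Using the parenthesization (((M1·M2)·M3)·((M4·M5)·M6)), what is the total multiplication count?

(M1·M2): 3×2 by 2×24 → 3×24, cost 3·2·24 = 144
((M1·M2)·M3): 3×24 by 24×30 → 3×30, cost 3·24·30 = 2160; cumulative 2304
(M4·M5): 30×13 by 13×15 → 30×15, cost 30·13·15 = 5850
((M4·M5)·M6): 30×15 by 15×5 → 30×5, cost 30·15·5 = 2250; cumulative 8100
(((M1·M2)·M3)·((M4·M5)·M6)): 3×30 by 30×5 → 3×5, cost 3·30·5 = 450; cumulative 10854
Total: 10854 scalar multiplications.

10854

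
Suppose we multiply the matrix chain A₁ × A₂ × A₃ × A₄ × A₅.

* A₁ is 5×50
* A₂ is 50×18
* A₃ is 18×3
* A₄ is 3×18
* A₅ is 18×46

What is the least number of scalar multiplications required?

6624

Adjacent pairs: A₁A₂ = 5·50·18 = 4500; A₂A₃ = 50·18·3 = 2700; A₃A₄ = 18·3·18 = 972; A₄A₅ = 3·18·46 = 2484.
Length 3: A₁..A₃: k=1: 0+2700+5·50·3=3450; k=2: 4500+0+5·18·3=4770 → min 3450 | A₂..A₄: k=2: 0+972+50·18·18=17172; k=3: 2700+0+50·3·18=5400 → min 5400 | A₃..A₅: k=3: 0+2484+18·3·46=4968; k=4: 972+0+18·18·46=15876 → min 4968.
Length 4: A₁..A₄: k=1: 0+5400+5·50·18=9900; k=2: 4500+972+5·18·18=7092; k=3: 3450+0+5·3·18=3720 → min 3720 | A₂..A₅: k=2: 0+4968+50·18·46=46368; k=3: 2700+2484+50·3·46=12084; k=4: 5400+0+50·18·46=46800 → min 12084.
Length 5: A₁..A₅: k=1: 0+12084+5·50·46=23584; k=2: 4500+4968+5·18·46=13608; k=3: 3450+2484+5·3·46=6624; k=4: 3720+0+5·18·46=7860 → min 6624.
Optimal order: ((A₁ × (A₂ × A₃)) × (A₄ × A₅)) with cost 6624.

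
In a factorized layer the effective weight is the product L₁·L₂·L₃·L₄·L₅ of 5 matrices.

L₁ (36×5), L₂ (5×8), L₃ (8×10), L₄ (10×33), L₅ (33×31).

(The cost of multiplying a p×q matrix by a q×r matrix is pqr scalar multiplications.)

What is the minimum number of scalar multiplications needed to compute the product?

Adjacent pairs: L₁L₂ = 36·5·8 = 1440; L₂L₃ = 5·8·10 = 400; L₃L₄ = 8·10·33 = 2640; L₄L₅ = 10·33·31 = 10230.
Length 3: L₁..L₃: k=1: 0+400+36·5·10=2200; k=2: 1440+0+36·8·10=4320 → min 2200 | L₂..L₄: k=2: 0+2640+5·8·33=3960; k=3: 400+0+5·10·33=2050 → min 2050 | L₃..L₅: k=3: 0+10230+8·10·31=12710; k=4: 2640+0+8·33·31=10824 → min 10824.
Length 4: L₁..L₄: k=1: 0+2050+36·5·33=7990; k=2: 1440+2640+36·8·33=13584; k=3: 2200+0+36·10·33=14080 → min 7990 | L₂..L₅: k=2: 0+10824+5·8·31=12064; k=3: 400+10230+5·10·31=12180; k=4: 2050+0+5·33·31=7165 → min 7165.
Length 5: L₁..L₅: k=1: 0+7165+36·5·31=12745; k=2: 1440+10824+36·8·31=21192; k=3: 2200+10230+36·10·31=23590; k=4: 7990+0+36·33·31=44818 → min 12745.
Optimal order: (L₁·(((L₂·L₃)·L₄)·L₅)) with cost 12745.

12745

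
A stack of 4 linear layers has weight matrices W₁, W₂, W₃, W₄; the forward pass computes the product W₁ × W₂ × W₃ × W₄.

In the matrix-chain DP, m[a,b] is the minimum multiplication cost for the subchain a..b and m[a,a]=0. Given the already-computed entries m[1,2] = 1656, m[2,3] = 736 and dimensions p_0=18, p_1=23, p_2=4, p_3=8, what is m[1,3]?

m[1,3] = min over k∈[1,2] of m[1,k]+m[k+1,3]+p_{0}·p_k·p_{3}.
k=1: 0 + 736 + 18·23·8 = 4048; k=2: 1656 + 0 + 18·4·8 = 2232.
Minimum: 2232 at k=2.

2232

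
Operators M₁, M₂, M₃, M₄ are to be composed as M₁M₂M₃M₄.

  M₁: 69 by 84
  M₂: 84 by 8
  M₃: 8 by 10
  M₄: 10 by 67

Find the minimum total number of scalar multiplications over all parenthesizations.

Adjacent pairs: M₁M₂ = 69·84·8 = 46368; M₂M₃ = 84·8·10 = 6720; M₃M₄ = 8·10·67 = 5360.
Length 3: M₁..M₃: k=1: 0+6720+69·84·10=64680; k=2: 46368+0+69·8·10=51888 → min 51888 | M₂..M₄: k=2: 0+5360+84·8·67=50384; k=3: 6720+0+84·10·67=63000 → min 50384.
Length 4: M₁..M₄: k=1: 0+50384+69·84·67=438716; k=2: 46368+5360+69·8·67=88712; k=3: 51888+0+69·10·67=98118 → min 88712.
Optimal order: ((M₁M₂)(M₃M₄)) with cost 88712.

88712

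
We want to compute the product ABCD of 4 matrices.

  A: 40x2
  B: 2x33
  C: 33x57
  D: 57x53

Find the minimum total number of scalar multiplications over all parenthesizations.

14044

Adjacent pairs: AB = 40·2·33 = 2640; BC = 2·33·57 = 3762; CD = 33·57·53 = 99693.
Length 3: A..C: k=1: 0+3762+40·2·57=8322; k=2: 2640+0+40·33·57=77880 → min 8322 | B..D: k=2: 0+99693+2·33·53=103191; k=3: 3762+0+2·57·53=9804 → min 9804.
Length 4: A..D: k=1: 0+9804+40·2·53=14044; k=2: 2640+99693+40·33·53=172293; k=3: 8322+0+40·57·53=129162 → min 14044.
Optimal order: (A((BC)D)) with cost 14044.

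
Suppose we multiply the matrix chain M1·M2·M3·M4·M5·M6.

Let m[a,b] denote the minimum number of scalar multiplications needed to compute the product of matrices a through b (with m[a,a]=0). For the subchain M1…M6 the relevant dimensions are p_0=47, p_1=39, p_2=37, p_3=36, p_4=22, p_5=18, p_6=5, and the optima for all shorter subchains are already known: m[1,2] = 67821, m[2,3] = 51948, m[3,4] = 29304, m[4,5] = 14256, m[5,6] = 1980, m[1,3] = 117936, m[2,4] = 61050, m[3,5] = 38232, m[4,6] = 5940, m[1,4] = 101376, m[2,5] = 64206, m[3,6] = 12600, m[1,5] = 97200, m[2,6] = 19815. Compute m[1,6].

m[1,6] = min over k∈[1,5] of m[1,k]+m[k+1,6]+p_{0}·p_k·p_{6}.
k=1: 0 + 19815 + 47·39·5 = 28980; k=2: 67821 + 12600 + 47·37·5 = 89116; k=3: 117936 + 5940 + 47·36·5 = 132336; k=4: 101376 + 1980 + 47·22·5 = 108526; k=5: 97200 + 0 + 47·18·5 = 101430.
Minimum: 28980 at k=1.

28980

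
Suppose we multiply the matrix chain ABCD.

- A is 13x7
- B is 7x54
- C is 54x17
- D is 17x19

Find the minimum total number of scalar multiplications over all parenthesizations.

10416

Adjacent pairs: AB = 13·7·54 = 4914; BC = 7·54·17 = 6426; CD = 54·17·19 = 17442.
Length 3: A..C: k=1: 0+6426+13·7·17=7973; k=2: 4914+0+13·54·17=16848 → min 7973 | B..D: k=2: 0+17442+7·54·19=24624; k=3: 6426+0+7·17·19=8687 → min 8687.
Length 4: A..D: k=1: 0+8687+13·7·19=10416; k=2: 4914+17442+13·54·19=35694; k=3: 7973+0+13·17·19=12172 → min 10416.
Optimal order: (A((BC)D)) with cost 10416.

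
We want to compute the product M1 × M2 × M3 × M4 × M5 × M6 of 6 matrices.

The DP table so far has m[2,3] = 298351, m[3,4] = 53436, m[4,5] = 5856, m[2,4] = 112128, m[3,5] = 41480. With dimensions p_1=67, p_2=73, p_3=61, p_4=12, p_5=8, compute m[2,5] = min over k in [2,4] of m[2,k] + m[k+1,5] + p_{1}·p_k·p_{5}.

80608

m[2,5] = min over k∈[2,4] of m[2,k]+m[k+1,5]+p_{1}·p_k·p_{5}.
k=2: 0 + 41480 + 67·73·8 = 80608; k=3: 298351 + 5856 + 67·61·8 = 336903; k=4: 112128 + 0 + 67·12·8 = 118560.
Minimum: 80608 at k=2.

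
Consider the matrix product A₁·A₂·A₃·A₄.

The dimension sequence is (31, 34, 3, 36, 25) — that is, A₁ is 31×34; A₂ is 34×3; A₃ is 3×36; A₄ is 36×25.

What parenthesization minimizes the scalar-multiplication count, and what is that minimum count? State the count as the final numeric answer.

Adjacent pairs: A₁A₂ = 31·34·3 = 3162; A₂A₃ = 34·3·36 = 3672; A₃A₄ = 3·36·25 = 2700.
Length 3: A₁..A₃: k=1: 0+3672+31·34·36=41616; k=2: 3162+0+31·3·36=6510 → min 6510 | A₂..A₄: k=2: 0+2700+34·3·25=5250; k=3: 3672+0+34·36·25=34272 → min 5250.
Length 4: A₁..A₄: k=1: 0+5250+31·34·25=31600; k=2: 3162+2700+31·3·25=8187; k=3: 6510+0+31·36·25=34410 → min 8187.
Optimal parenthesization: ((A₁·A₂)·(A₃·A₄)) with cost 8187.

8187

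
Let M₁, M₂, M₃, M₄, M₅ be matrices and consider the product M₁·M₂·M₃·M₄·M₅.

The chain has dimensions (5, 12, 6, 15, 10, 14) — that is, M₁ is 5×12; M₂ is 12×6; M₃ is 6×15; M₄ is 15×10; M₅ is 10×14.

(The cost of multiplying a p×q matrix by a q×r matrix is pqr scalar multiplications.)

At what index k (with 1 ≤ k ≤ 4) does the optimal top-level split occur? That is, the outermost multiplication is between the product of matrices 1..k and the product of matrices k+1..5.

4

Adjacent pairs: M₁M₂ = 5·12·6 = 360; M₂M₃ = 12·6·15 = 1080; M₃M₄ = 6·15·10 = 900; M₄M₅ = 15·10·14 = 2100.
Length 3: M₁..M₃: k=1: 0+1080+5·12·15=1980; k=2: 360+0+5·6·15=810 → min 810 | M₂..M₄: k=2: 0+900+12·6·10=1620; k=3: 1080+0+12·15·10=2880 → min 1620 | M₃..M₅: k=3: 0+2100+6·15·14=3360; k=4: 900+0+6·10·14=1740 → min 1740.
Length 4: M₁..M₄: k=1: 0+1620+5·12·10=2220; k=2: 360+900+5·6·10=1560; k=3: 810+0+5·15·10=1560 → min 1560 | M₂..M₅: k=2: 0+1740+12·6·14=2748; k=3: 1080+2100+12·15·14=5700; k=4: 1620+0+12·10·14=3300 → min 2748.
Top-level splits: k=1: (M₁..M₁)·(M₂..M₅) → 0+2748+5·12·14 = 3588; k=2: (M₁..M₂)·(M₃..M₅) → 360+1740+5·6·14 = 2520; k=3: (M₁..M₃)·(M₄..M₅) → 810+2100+5·15·14 = 3960; k=4: (M₁..M₄)·(M₅..M₅) → 1560+0+5·10·14 = 2260.
Best split is after M₄, i.e. k = 4.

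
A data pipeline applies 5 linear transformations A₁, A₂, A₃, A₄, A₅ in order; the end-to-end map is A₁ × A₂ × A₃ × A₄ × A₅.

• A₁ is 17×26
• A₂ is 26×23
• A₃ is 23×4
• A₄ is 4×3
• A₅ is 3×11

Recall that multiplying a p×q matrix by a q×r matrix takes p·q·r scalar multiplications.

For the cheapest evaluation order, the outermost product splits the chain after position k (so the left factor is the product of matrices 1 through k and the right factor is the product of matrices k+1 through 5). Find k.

Adjacent pairs: A₁A₂ = 17·26·23 = 10166; A₂A₃ = 26·23·4 = 2392; A₃A₄ = 23·4·3 = 276; A₄A₅ = 4·3·11 = 132.
Length 3: A₁..A₃: k=1: 0+2392+17·26·4=4160; k=2: 10166+0+17·23·4=11730 → min 4160 | A₂..A₄: k=2: 0+276+26·23·3=2070; k=3: 2392+0+26·4·3=2704 → min 2070 | A₃..A₅: k=3: 0+132+23·4·11=1144; k=4: 276+0+23·3·11=1035 → min 1035.
Length 4: A₁..A₄: k=1: 0+2070+17·26·3=3396; k=2: 10166+276+17·23·3=11615; k=3: 4160+0+17·4·3=4364 → min 3396 | A₂..A₅: k=2: 0+1035+26·23·11=7613; k=3: 2392+132+26·4·11=3668; k=4: 2070+0+26·3·11=2928 → min 2928.
Top-level splits: k=1: (A₁..A₁)·(A₂..A₅) → 0+2928+17·26·11 = 7790; k=2: (A₁..A₂)·(A₃..A₅) → 10166+1035+17·23·11 = 15502; k=3: (A₁..A₃)·(A₄..A₅) → 4160+132+17·4·11 = 5040; k=4: (A₁..A₄)·(A₅..A₅) → 3396+0+17·3·11 = 3957.
Best split is after A₄, i.e. k = 4.

4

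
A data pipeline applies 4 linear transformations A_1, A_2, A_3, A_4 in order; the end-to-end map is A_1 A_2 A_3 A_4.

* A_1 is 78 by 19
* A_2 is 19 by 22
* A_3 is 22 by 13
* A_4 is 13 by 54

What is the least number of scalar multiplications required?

79456

Adjacent pairs: A_1A_2 = 78·19·22 = 32604; A_2A_3 = 19·22·13 = 5434; A_3A_4 = 22·13·54 = 15444.
Length 3: A_1..A_3: k=1: 0+5434+78·19·13=24700; k=2: 32604+0+78·22·13=54912 → min 24700 | A_2..A_4: k=2: 0+15444+19·22·54=38016; k=3: 5434+0+19·13·54=18772 → min 18772.
Length 4: A_1..A_4: k=1: 0+18772+78·19·54=98800; k=2: 32604+15444+78·22·54=140712; k=3: 24700+0+78·13·54=79456 → min 79456.
Optimal order: ((A_1 (A_2 A_3)) A_4) with cost 79456.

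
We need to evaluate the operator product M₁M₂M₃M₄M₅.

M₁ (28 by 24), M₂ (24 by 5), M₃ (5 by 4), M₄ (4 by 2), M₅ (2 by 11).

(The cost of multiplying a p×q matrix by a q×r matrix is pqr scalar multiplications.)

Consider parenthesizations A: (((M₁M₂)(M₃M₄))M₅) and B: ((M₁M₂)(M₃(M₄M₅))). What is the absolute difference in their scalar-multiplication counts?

Order A = (((M₁M₂)(M₃M₄))M₅): (M₁M₂): 28×24 by 24×5 → 28×5, cost 28·24·5 = 3360; (M₃M₄): 5×4 by 4×2 → 5×2, cost 5·4·2 = 40; ((M₁M₂)(M₃M₄)): 28×5 by 5×2 → 28×2, cost 28·5·2 = 280; cumulative 3680; (((M₁M₂)(M₃M₄))M₅): 28×2 by 2×11 → 28×11, cost 28·2·11 = 616; cumulative 4296. Total 4296.
Order B = ((M₁M₂)(M₃(M₄M₅))): (M₁M₂): 28×24 by 24×5 → 28×5, cost 28·24·5 = 3360; (M₄M₅): 4×2 by 2×11 → 4×11, cost 4·2·11 = 88; (M₃(M₄M₅)): 5×4 by 4×11 → 5×11, cost 5·4·11 = 220; cumulative 308; ((M₁M₂)(M₃(M₄M₅))): 28×5 by 5×11 → 28×11, cost 28·5·11 = 1540; cumulative 5208. Total 5208.
Difference: |4296 − 5208| = 912.

912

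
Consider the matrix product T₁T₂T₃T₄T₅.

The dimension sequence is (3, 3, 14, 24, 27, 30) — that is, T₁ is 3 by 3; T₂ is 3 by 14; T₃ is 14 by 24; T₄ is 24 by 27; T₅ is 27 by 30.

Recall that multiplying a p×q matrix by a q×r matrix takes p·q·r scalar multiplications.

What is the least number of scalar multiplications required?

5508

Adjacent pairs: T₁T₂ = 3·3·14 = 126; T₂T₃ = 3·14·24 = 1008; T₃T₄ = 14·24·27 = 9072; T₄T₅ = 24·27·30 = 19440.
Length 3: T₁..T₃: k=1: 0+1008+3·3·24=1224; k=2: 126+0+3·14·24=1134 → min 1134 | T₂..T₄: k=2: 0+9072+3·14·27=10206; k=3: 1008+0+3·24·27=2952 → min 2952 | T₃..T₅: k=3: 0+19440+14·24·30=29520; k=4: 9072+0+14·27·30=20412 → min 20412.
Length 4: T₁..T₄: k=1: 0+2952+3·3·27=3195; k=2: 126+9072+3·14·27=10332; k=3: 1134+0+3·24·27=3078 → min 3078 | T₂..T₅: k=2: 0+20412+3·14·30=21672; k=3: 1008+19440+3·24·30=22608; k=4: 2952+0+3·27·30=5382 → min 5382.
Length 5: T₁..T₅: k=1: 0+5382+3·3·30=5652; k=2: 126+20412+3·14·30=21798; k=3: 1134+19440+3·24·30=22734; k=4: 3078+0+3·27·30=5508 → min 5508.
Optimal order: ((((T₁T₂)T₃)T₄)T₅) with cost 5508.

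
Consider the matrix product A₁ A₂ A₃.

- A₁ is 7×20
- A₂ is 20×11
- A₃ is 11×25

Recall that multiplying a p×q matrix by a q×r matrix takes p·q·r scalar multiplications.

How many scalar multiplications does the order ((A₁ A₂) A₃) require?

(A₁ A₂): 7×20 by 20×11 → 7×11, cost 7·20·11 = 1540
((A₁ A₂) A₃): 7×11 by 11×25 → 7×25, cost 7·11·25 = 1925; cumulative 3465
Total: 3465 scalar multiplications.

3465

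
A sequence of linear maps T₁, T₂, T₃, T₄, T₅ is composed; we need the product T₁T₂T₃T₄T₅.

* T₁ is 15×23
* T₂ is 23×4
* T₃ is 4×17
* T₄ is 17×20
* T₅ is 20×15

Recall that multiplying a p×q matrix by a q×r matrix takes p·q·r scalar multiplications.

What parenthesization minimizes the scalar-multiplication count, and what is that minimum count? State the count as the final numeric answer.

Adjacent pairs: T₁T₂ = 15·23·4 = 1380; T₂T₃ = 23·4·17 = 1564; T₃T₄ = 4·17·20 = 1360; T₄T₅ = 17·20·15 = 5100.
Length 3: T₁..T₃: k=1: 0+1564+15·23·17=7429; k=2: 1380+0+15·4·17=2400 → min 2400 | T₂..T₄: k=2: 0+1360+23·4·20=3200; k=3: 1564+0+23·17·20=9384 → min 3200 | T₃..T₅: k=3: 0+5100+4·17·15=6120; k=4: 1360+0+4·20·15=2560 → min 2560.
Length 4: T₁..T₄: k=1: 0+3200+15·23·20=10100; k=2: 1380+1360+15·4·20=3940; k=3: 2400+0+15·17·20=7500 → min 3940 | T₂..T₅: k=2: 0+2560+23·4·15=3940; k=3: 1564+5100+23·17·15=12529; k=4: 3200+0+23·20·15=10100 → min 3940.
Length 5: T₁..T₅: k=1: 0+3940+15·23·15=9115; k=2: 1380+2560+15·4·15=4840; k=3: 2400+5100+15·17·15=11325; k=4: 3940+0+15·20·15=8440 → min 4840.
Optimal parenthesization: ((T₁T₂)((T₃T₄)T₅)) with cost 4840.

4840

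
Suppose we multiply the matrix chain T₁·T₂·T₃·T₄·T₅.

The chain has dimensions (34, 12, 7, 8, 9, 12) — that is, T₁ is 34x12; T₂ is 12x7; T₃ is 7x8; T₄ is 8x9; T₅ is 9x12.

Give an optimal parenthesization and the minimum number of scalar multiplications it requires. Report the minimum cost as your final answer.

6972

Adjacent pairs: T₁T₂ = 34·12·7 = 2856; T₂T₃ = 12·7·8 = 672; T₃T₄ = 7·8·9 = 504; T₄T₅ = 8·9·12 = 864.
Length 3: T₁..T₃: k=1: 0+672+34·12·8=3936; k=2: 2856+0+34·7·8=4760 → min 3936 | T₂..T₄: k=2: 0+504+12·7·9=1260; k=3: 672+0+12·8·9=1536 → min 1260 | T₃..T₅: k=3: 0+864+7·8·12=1536; k=4: 504+0+7·9·12=1260 → min 1260.
Length 4: T₁..T₄: k=1: 0+1260+34·12·9=4932; k=2: 2856+504+34·7·9=5502; k=3: 3936+0+34·8·9=6384 → min 4932 | T₂..T₅: k=2: 0+1260+12·7·12=2268; k=3: 672+864+12·8·12=2688; k=4: 1260+0+12·9·12=2556 → min 2268.
Length 5: T₁..T₅: k=1: 0+2268+34·12·12=7164; k=2: 2856+1260+34·7·12=6972; k=3: 3936+864+34·8·12=8064; k=4: 4932+0+34·9·12=8604 → min 6972.
Optimal parenthesization: ((T₁·T₂)·((T₃·T₄)·T₅)) with cost 6972.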